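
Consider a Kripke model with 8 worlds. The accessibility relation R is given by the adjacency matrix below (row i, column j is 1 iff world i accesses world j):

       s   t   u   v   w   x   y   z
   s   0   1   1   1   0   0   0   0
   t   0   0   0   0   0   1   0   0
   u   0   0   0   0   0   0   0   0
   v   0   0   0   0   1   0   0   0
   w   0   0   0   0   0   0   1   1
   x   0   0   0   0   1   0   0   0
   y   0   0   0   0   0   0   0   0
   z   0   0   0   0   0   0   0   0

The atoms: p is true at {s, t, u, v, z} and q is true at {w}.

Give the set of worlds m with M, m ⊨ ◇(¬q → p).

s: successors {t, u, v}; ¬q → p there: t:T, u:T, v:T. ✓
t: successors {x}; ¬q → p there: x:F. ✗
u: no successors, so ◇(¬q → p) fails. ✗
v: successors {w}; ¬q → p there: w:T. ✓
w: successors {y, z}; ¬q → p there: y:F, z:T. ✓
x: successors {w}; ¬q → p there: w:T. ✓
y: no successors, so ◇(¬q → p) fails. ✗
z: no successors, so ◇(¬q → p) fails. ✗

{s, v, w, x}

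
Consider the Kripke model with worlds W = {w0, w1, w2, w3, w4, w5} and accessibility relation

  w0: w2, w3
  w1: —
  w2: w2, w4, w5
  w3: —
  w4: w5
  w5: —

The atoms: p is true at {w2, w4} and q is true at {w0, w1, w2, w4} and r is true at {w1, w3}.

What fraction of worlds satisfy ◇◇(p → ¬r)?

w0: successors {w2, w3}; ◇(p → ¬r) there: w2:T, w3:F. ✓
w1: no successors, so ◇◇(p → ¬r) fails. ✗
w2: successors {w2, w4, w5}; ◇(p → ¬r) there: w2:T, w4:T, w5:F. ✓
w3: no successors, so ◇◇(p → ¬r) fails. ✗
w4: successors {w5}; ◇(p → ¬r) there: w5:F. ✗
w5: no successors, so ◇◇(p → ¬r) fails. ✗
That's 2 of 6 worlds, so 2/6 = 1/3.

1/3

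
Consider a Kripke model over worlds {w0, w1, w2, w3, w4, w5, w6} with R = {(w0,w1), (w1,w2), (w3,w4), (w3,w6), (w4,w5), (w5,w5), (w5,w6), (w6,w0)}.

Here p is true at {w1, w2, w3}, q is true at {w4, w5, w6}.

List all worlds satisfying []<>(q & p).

w0: successors {w1}; <>(q & p) there: w1:F. ✗
w1: successors {w2}; <>(q & p) there: w2:F. ✗
w2: no successors, so []<>(q & p) holds vacuously. ✓
w3: successors {w4, w6}; <>(q & p) there: w4:F, w6:F. ✗
w4: successors {w5}; <>(q & p) there: w5:F. ✗
w5: successors {w5, w6}; <>(q & p) there: w5:F, w6:F. ✗
w6: successors {w0}; <>(q & p) there: w0:F. ✗

{w2}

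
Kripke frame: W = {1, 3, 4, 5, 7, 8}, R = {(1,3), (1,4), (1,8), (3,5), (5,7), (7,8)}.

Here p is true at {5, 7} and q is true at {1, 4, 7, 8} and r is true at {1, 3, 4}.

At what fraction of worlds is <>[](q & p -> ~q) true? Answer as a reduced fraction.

1/2

1: successors {3, 4, 8}; [](q & p -> ~q) there: 3:T, 4:T, 8:T. ✓
3: successors {5}; [](q & p -> ~q) there: 5:F. ✗
4: no successors, so <>[](q & p -> ~q) fails. ✗
5: successors {7}; [](q & p -> ~q) there: 7:T. ✓
7: successors {8}; [](q & p -> ~q) there: 8:T. ✓
8: no successors, so <>[](q & p -> ~q) fails. ✗
That's 3 of 6 worlds, so 3/6 = 1/2.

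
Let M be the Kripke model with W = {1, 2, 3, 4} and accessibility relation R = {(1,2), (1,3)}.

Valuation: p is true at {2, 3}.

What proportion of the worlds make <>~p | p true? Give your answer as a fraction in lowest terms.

1/2

1: <>~p is F, p is F. ✗
2: <>~p is F, p is T. ✓
3: <>~p is F, p is T. ✓
4: <>~p is F, p is F. ✗
That's 2 of 4 worlds, so 2/4 = 1/2.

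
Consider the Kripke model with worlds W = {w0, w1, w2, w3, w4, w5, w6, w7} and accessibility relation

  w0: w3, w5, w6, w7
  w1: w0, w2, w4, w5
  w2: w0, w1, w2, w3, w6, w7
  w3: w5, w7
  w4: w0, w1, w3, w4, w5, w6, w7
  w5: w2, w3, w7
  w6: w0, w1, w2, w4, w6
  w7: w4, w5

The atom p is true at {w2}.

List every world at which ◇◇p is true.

w0: successors {w3, w5, w6, w7}; ◇p there: w3:F, w5:T, w6:T, w7:F. ✓
w1: successors {w0, w2, w4, w5}; ◇p there: w0:F, w2:T, w4:F, w5:T. ✓
w2: successors {w0, w1, w2, w3, w6, w7}; ◇p there: w0:F, w1:T, w2:T, w3:F, w6:T, w7:F. ✓
w3: successors {w5, w7}; ◇p there: w5:T, w7:F. ✓
w4: successors {w0, w1, w3, w4, w5, w6, w7}; ◇p there: w0:F, w1:T, w3:F, w4:F, w5:T, w6:T, w7:F. ✓
w5: successors {w2, w3, w7}; ◇p there: w2:T, w3:F, w7:F. ✓
w6: successors {w0, w1, w2, w4, w6}; ◇p there: w0:F, w1:T, w2:T, w4:F, w6:T. ✓
w7: successors {w4, w5}; ◇p there: w4:F, w5:T. ✓

{w0, w1, w2, w3, w4, w5, w6, w7}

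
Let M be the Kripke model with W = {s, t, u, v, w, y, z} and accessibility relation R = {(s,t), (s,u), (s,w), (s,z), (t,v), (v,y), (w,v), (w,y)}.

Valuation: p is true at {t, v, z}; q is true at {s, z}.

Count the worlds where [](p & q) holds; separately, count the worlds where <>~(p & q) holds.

For [](p & q):
s: successors {t, u, w, z}; p & q there: t:F, u:F, w:F, z:T. ✗
t: successors {v}; p & q there: v:F. ✗
u: no successors, so [](p & q) holds vacuously. ✓
v: successors {y}; p & q there: y:F. ✗
w: successors {v, y}; p & q there: v:F, y:F. ✗
y: no successors, so [](p & q) holds vacuously. ✓
z: no successors, so [](p & q) holds vacuously. ✓
— 3 worlds.
For <>~(p & q):
s: successors {t, u, w, z}; ~(p & q) there: t:T, u:T, w:T, z:F. ✓
t: successors {v}; ~(p & q) there: v:T. ✓
u: no successors, so <>~(p & q) fails. ✗
v: successors {y}; ~(p & q) there: y:T. ✓
w: successors {v, y}; ~(p & q) there: v:T, y:T. ✓
y: no successors, so <>~(p & q) fails. ✗
z: no successors, so <>~(p & q) fails. ✗
— 4 worlds.

3 and 4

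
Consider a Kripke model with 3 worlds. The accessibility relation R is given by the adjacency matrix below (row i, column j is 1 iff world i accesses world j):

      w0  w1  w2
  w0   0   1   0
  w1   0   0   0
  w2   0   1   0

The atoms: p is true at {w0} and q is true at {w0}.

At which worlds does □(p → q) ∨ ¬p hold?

w0: □(p → q) is T, ¬p is F. ✓
w1: □(p → q) is T, ¬p is T. ✓
w2: □(p → q) is T, ¬p is T. ✓

{w0, w1, w2}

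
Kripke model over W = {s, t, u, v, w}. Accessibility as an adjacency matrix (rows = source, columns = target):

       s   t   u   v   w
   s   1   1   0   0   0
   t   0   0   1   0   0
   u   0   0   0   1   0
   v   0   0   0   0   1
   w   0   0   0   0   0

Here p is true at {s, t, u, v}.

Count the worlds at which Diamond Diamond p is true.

2

s: successors {s, t}; Diamond p there: s:T, t:T. ✓
t: successors {u}; Diamond p there: u:T. ✓
u: successors {v}; Diamond p there: v:F. ✗
v: successors {w}; Diamond p there: w:F. ✗
w: no successors, so Diamond Diamond p fails. ✗
Satisfying worlds: {s, t}.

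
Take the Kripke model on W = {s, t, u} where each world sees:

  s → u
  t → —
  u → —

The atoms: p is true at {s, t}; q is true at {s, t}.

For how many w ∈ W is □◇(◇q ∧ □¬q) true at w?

2

s: successors {u}; ◇(◇q ∧ □¬q) there: u:F. ✗
t: no successors, so □◇(◇q ∧ □¬q) holds vacuously. ✓
u: no successors, so □◇(◇q ∧ □¬q) holds vacuously. ✓
Satisfying worlds: {t, u}.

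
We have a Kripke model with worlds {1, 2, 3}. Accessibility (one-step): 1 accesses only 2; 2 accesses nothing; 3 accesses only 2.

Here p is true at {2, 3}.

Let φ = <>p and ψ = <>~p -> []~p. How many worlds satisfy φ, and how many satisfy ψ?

2 and 3

For <>p:
1: successors {2}; p there: 2:T. ✓
2: no successors, so <>p fails. ✗
3: successors {2}; p there: 2:T. ✓
— 2 worlds.
For <>~p -> []~p:
1: <>~p is F, []~p is F. ✓
2: <>~p is F, []~p is T. ✓
3: <>~p is F, []~p is F. ✓
— 3 worlds.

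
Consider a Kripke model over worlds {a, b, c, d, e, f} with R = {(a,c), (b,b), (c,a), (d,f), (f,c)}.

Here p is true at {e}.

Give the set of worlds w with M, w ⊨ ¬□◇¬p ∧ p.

∅

a: ¬□◇¬p is F, p is F. ✗
b: ¬□◇¬p is F, p is F. ✗
c: ¬□◇¬p is F, p is F. ✗
d: ¬□◇¬p is F, p is F. ✗
e: ¬□◇¬p is F, p is T. ✗
f: ¬□◇¬p is F, p is F. ✗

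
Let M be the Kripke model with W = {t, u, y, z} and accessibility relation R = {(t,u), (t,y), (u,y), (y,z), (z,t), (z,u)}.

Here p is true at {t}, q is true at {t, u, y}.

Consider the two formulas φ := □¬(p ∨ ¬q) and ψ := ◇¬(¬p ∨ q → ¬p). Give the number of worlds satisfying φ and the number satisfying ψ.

For □¬(p ∨ ¬q):
t: successors {u, y}; ¬(p ∨ ¬q) there: u:T, y:T. ✓
u: successors {y}; ¬(p ∨ ¬q) there: y:T. ✓
y: successors {z}; ¬(p ∨ ¬q) there: z:F. ✗
z: successors {t, u}; ¬(p ∨ ¬q) there: t:F, u:T. ✗
— 2 worlds.
For ◇¬(¬p ∨ q → ¬p):
t: successors {u, y}; ¬(¬p ∨ q → ¬p) there: u:F, y:F. ✗
u: successors {y}; ¬(¬p ∨ q → ¬p) there: y:F. ✗
y: successors {z}; ¬(¬p ∨ q → ¬p) there: z:F. ✗
z: successors {t, u}; ¬(¬p ∨ q → ¬p) there: t:T, u:F. ✓
— 1 world.

2 and 1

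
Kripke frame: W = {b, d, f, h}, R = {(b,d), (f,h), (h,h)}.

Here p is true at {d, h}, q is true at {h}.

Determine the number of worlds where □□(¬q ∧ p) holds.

b: successors {d}; □(¬q ∧ p) there: d:T. ✓
d: no successors, so □□(¬q ∧ p) holds vacuously. ✓
f: successors {h}; □(¬q ∧ p) there: h:F. ✗
h: successors {h}; □(¬q ∧ p) there: h:F. ✗
Satisfying worlds: {b, d}.

2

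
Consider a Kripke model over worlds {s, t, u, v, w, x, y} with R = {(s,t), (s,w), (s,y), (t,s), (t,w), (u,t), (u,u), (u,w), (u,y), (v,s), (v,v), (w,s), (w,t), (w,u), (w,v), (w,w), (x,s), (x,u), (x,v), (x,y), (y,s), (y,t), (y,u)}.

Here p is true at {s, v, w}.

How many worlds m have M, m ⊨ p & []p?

s: p is T, []p is F. ✗
t: p is F, []p is T. ✗
u: p is F, []p is F. ✗
v: p is T, []p is T. ✓
w: p is T, []p is F. ✗
x: p is F, []p is F. ✗
y: p is F, []p is F. ✗
Satisfying worlds: {v}.

1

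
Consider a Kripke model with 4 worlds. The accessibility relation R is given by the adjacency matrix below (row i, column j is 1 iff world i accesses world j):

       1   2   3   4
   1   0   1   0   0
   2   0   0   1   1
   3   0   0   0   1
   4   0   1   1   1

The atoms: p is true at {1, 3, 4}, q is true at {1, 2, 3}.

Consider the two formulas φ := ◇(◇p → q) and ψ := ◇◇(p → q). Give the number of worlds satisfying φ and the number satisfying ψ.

For ◇(◇p → q):
1: successors {2}; ◇p → q there: 2:T. ✓
2: successors {3, 4}; ◇p → q there: 3:T, 4:F. ✓
3: successors {4}; ◇p → q there: 4:F. ✗
4: successors {2, 3, 4}; ◇p → q there: 2:T, 3:T, 4:F. ✓
— 3 worlds.
For ◇◇(p → q):
1: successors {2}; ◇(p → q) there: 2:T. ✓
2: successors {3, 4}; ◇(p → q) there: 3:F, 4:T. ✓
3: successors {4}; ◇(p → q) there: 4:T. ✓
4: successors {2, 3, 4}; ◇(p → q) there: 2:T, 3:F, 4:T. ✓
— 4 worlds.

3 and 4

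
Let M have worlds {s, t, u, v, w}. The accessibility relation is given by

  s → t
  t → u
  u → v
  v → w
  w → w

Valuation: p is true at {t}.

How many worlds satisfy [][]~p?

5

s: successors {t}; []~p there: t:T. ✓
t: successors {u}; []~p there: u:T. ✓
u: successors {v}; []~p there: v:T. ✓
v: successors {w}; []~p there: w:T. ✓
w: successors {w}; []~p there: w:T. ✓
Satisfying worlds: {s, t, u, v, w}.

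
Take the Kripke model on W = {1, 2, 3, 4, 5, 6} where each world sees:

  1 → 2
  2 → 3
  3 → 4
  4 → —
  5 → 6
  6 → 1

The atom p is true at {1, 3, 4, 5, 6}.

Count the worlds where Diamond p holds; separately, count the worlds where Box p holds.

For Diamond p:
1: successors {2}; p there: 2:F. ✗
2: successors {3}; p there: 3:T. ✓
3: successors {4}; p there: 4:T. ✓
4: no successors, so Diamond p fails. ✗
5: successors {6}; p there: 6:T. ✓
6: successors {1}; p there: 1:T. ✓
— 4 worlds.
For Box p:
1: successors {2}; p there: 2:F. ✗
2: successors {3}; p there: 3:T. ✓
3: successors {4}; p there: 4:T. ✓
4: no successors, so Box p holds vacuously. ✓
5: successors {6}; p there: 6:T. ✓
6: successors {1}; p there: 1:T. ✓
— 5 worlds.

4 and 5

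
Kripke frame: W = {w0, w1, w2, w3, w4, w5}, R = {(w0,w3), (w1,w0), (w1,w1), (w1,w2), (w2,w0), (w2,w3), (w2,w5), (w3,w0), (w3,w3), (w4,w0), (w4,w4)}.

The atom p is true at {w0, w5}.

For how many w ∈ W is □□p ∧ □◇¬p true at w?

w0: □□p is F, □◇¬p is T. ✗
w1: □□p is F, □◇¬p is T. ✗
w2: □□p is F, □◇¬p is F. ✗
w3: □□p is F, □◇¬p is T. ✗
w4: □□p is F, □◇¬p is T. ✗
w5: □□p is T, □◇¬p is T. ✓
Satisfying worlds: {w5}.

1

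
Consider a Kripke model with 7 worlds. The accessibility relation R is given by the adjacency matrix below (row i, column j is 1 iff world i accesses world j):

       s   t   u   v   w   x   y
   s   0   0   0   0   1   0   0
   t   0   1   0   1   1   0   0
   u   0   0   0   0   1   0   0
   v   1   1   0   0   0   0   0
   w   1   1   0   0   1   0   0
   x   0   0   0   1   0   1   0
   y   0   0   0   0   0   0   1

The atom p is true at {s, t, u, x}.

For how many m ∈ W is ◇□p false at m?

s: successors {w}; □p there: w:F. ✗
t: successors {t, v, w}; □p there: t:F, v:T, w:F. ✓
u: successors {w}; □p there: w:F. ✗
v: successors {s, t}; □p there: s:F, t:F. ✗
w: successors {s, t, w}; □p there: s:F, t:F, w:F. ✗
x: successors {v, x}; □p there: v:T, x:F. ✓
y: successors {y}; □p there: y:F. ✗
Satisfying worlds: {t, x}.
So ◇□p fails at the other 5 worlds.

5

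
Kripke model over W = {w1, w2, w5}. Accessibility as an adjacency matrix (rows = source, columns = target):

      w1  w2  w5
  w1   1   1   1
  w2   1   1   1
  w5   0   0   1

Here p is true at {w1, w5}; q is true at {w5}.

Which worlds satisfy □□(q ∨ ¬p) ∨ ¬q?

{w1, w2, w5}

w1: □□(q ∨ ¬p) is F, ¬q is T. ✓
w2: □□(q ∨ ¬p) is F, ¬q is T. ✓
w5: □□(q ∨ ¬p) is T, ¬q is F. ✓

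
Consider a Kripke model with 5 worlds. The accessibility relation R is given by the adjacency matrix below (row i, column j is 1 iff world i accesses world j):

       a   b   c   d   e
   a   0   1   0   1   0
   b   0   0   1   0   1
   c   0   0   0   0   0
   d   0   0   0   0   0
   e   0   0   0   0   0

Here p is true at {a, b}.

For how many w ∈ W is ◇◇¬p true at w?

1

a: successors {b, d}; ◇¬p there: b:T, d:F. ✓
b: successors {c, e}; ◇¬p there: c:F, e:F. ✗
c: no successors, so ◇◇¬p fails. ✗
d: no successors, so ◇◇¬p fails. ✗
e: no successors, so ◇◇¬p fails. ✗
Satisfying worlds: {a}.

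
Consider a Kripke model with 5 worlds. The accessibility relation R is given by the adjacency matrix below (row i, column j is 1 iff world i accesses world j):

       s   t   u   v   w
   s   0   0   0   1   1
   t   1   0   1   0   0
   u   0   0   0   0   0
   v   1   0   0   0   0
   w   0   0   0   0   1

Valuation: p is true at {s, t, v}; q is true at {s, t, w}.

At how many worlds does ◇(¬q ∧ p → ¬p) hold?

s: successors {v, w}; ¬q ∧ p → ¬p there: v:F, w:T. ✓
t: successors {s, u}; ¬q ∧ p → ¬p there: s:T, u:T. ✓
u: no successors, so ◇(¬q ∧ p → ¬p) fails. ✗
v: successors {s}; ¬q ∧ p → ¬p there: s:T. ✓
w: successors {w}; ¬q ∧ p → ¬p there: w:T. ✓
Satisfying worlds: {s, t, v, w}.

4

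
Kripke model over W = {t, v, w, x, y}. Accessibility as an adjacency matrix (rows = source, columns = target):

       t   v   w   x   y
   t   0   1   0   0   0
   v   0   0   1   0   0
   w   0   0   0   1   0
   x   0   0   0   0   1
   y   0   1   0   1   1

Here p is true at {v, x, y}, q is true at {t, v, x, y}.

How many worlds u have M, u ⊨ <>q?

4

t: successors {v}; q there: v:T. ✓
v: successors {w}; q there: w:F. ✗
w: successors {x}; q there: x:T. ✓
x: successors {y}; q there: y:T. ✓
y: successors {v, x, y}; q there: v:T, x:T, y:T. ✓
Satisfying worlds: {t, w, x, y}.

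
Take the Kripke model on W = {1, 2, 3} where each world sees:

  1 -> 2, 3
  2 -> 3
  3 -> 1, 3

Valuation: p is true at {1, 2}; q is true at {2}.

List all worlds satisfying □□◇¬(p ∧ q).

{1, 2, 3}

1: successors {2, 3}; □◇¬(p ∧ q) there: 2:T, 3:T. ✓
2: successors {3}; □◇¬(p ∧ q) there: 3:T. ✓
3: successors {1, 3}; □◇¬(p ∧ q) there: 1:T, 3:T. ✓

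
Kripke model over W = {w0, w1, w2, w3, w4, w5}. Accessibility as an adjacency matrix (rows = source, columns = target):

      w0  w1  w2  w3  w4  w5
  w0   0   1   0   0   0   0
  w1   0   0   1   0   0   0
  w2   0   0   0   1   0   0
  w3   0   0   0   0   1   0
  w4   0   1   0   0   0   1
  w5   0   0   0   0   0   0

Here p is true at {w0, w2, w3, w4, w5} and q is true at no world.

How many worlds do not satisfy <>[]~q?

w0: successors {w1}; []~q there: w1:T. ✓
w1: successors {w2}; []~q there: w2:T. ✓
w2: successors {w3}; []~q there: w3:T. ✓
w3: successors {w4}; []~q there: w4:T. ✓
w4: successors {w1, w5}; []~q there: w1:T, w5:T. ✓
w5: no successors, so <>[]~q fails. ✗
Satisfying worlds: {w0, w1, w2, w3, w4}.
So <>[]~q fails at the other 1 world.

1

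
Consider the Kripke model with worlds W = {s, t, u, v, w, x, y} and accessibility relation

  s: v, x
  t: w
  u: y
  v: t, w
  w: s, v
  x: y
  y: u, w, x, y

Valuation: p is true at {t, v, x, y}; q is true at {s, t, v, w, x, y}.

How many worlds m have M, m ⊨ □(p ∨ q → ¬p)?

1

s: successors {v, x}; p ∨ q → ¬p there: v:F, x:F. ✗
t: successors {w}; p ∨ q → ¬p there: w:T. ✓
u: successors {y}; p ∨ q → ¬p there: y:F. ✗
v: successors {t, w}; p ∨ q → ¬p there: t:F, w:T. ✗
w: successors {s, v}; p ∨ q → ¬p there: s:T, v:F. ✗
x: successors {y}; p ∨ q → ¬p there: y:F. ✗
y: successors {u, w, x, y}; p ∨ q → ¬p there: u:T, w:T, x:F, y:F. ✗
Satisfying worlds: {t}.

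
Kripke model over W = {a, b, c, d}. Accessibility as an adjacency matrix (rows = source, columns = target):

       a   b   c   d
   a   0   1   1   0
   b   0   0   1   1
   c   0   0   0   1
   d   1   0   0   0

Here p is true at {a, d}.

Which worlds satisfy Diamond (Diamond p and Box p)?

a: successors {b, c}; Diamond p and Box p there: b:F, c:T. ✓
b: successors {c, d}; Diamond p and Box p there: c:T, d:T. ✓
c: successors {d}; Diamond p and Box p there: d:T. ✓
d: successors {a}; Diamond p and Box p there: a:F. ✗

{a, b, c}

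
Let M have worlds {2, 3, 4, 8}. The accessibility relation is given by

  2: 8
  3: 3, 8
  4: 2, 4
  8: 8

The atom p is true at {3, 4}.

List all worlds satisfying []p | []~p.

2: []p is F, []~p is T. ✓
3: []p is F, []~p is F. ✗
4: []p is F, []~p is F. ✗
8: []p is F, []~p is T. ✓

{2, 8}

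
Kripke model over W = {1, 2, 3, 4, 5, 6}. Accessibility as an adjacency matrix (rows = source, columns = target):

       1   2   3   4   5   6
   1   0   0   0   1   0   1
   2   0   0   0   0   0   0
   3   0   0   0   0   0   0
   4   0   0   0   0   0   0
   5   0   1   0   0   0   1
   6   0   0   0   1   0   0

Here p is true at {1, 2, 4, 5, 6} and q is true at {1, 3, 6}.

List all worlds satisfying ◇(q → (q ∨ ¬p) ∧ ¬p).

1: successors {4, 6}; q → (q ∨ ¬p) ∧ ¬p there: 4:T, 6:F. ✓
2: no successors, so ◇(q → (q ∨ ¬p) ∧ ¬p) fails. ✗
3: no successors, so ◇(q → (q ∨ ¬p) ∧ ¬p) fails. ✗
4: no successors, so ◇(q → (q ∨ ¬p) ∧ ¬p) fails. ✗
5: successors {2, 6}; q → (q ∨ ¬p) ∧ ¬p there: 2:T, 6:F. ✓
6: successors {4}; q → (q ∨ ¬p) ∧ ¬p there: 4:T. ✓

{1, 5, 6}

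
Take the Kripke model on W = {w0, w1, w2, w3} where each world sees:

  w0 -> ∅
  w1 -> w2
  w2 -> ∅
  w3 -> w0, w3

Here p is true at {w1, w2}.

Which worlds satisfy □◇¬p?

{w0, w2}

w0: no successors, so □◇¬p holds vacuously. ✓
w1: successors {w2}; ◇¬p there: w2:F. ✗
w2: no successors, so □◇¬p holds vacuously. ✓
w3: successors {w0, w3}; ◇¬p there: w0:F, w3:T. ✗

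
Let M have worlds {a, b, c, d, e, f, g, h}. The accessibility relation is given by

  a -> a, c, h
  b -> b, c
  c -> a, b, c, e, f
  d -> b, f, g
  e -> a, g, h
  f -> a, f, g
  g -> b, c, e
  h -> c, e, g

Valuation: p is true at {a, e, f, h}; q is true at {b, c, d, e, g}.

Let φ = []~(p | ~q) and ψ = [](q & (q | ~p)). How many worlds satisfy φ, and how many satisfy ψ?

1 and 3

For []~(p | ~q):
a: successors {a, c, h}; ~(p | ~q) there: a:F, c:T, h:F. ✗
b: successors {b, c}; ~(p | ~q) there: b:T, c:T. ✓
c: successors {a, b, c, e, f}; ~(p | ~q) there: a:F, b:T, c:T, e:F, f:F. ✗
d: successors {b, f, g}; ~(p | ~q) there: b:T, f:F, g:T. ✗
e: successors {a, g, h}; ~(p | ~q) there: a:F, g:T, h:F. ✗
f: successors {a, f, g}; ~(p | ~q) there: a:F, f:F, g:T. ✗
g: successors {b, c, e}; ~(p | ~q) there: b:T, c:T, e:F. ✗
h: successors {c, e, g}; ~(p | ~q) there: c:T, e:F, g:T. ✗
— 1 world.
For [](q & (q | ~p)):
a: successors {a, c, h}; q & (q | ~p) there: a:F, c:T, h:F. ✗
b: successors {b, c}; q & (q | ~p) there: b:T, c:T. ✓
c: successors {a, b, c, e, f}; q & (q | ~p) there: a:F, b:T, c:T, e:T, f:F. ✗
d: successors {b, f, g}; q & (q | ~p) there: b:T, f:F, g:T. ✗
e: successors {a, g, h}; q & (q | ~p) there: a:F, g:T, h:F. ✗
f: successors {a, f, g}; q & (q | ~p) there: a:F, f:F, g:T. ✗
g: successors {b, c, e}; q & (q | ~p) there: b:T, c:T, e:T. ✓
h: successors {c, e, g}; q & (q | ~p) there: c:T, e:T, g:T. ✓
— 3 worlds.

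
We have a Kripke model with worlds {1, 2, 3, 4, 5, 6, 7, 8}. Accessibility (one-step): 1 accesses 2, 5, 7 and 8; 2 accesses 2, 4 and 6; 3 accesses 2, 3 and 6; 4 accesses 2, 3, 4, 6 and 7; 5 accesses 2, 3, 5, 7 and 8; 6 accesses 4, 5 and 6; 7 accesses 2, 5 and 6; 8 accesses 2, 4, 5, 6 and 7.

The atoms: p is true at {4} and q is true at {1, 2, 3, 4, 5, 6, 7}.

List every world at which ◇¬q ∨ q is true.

{1, 2, 3, 4, 5, 6, 7}

1: ◇¬q is T, q is T. ✓
2: ◇¬q is F, q is T. ✓
3: ◇¬q is F, q is T. ✓
4: ◇¬q is F, q is T. ✓
5: ◇¬q is T, q is T. ✓
6: ◇¬q is F, q is T. ✓
7: ◇¬q is F, q is T. ✓
8: ◇¬q is F, q is F. ✗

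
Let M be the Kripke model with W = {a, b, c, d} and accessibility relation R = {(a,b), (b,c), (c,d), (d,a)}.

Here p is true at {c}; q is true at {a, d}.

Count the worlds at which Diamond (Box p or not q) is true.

a: successors {b}; Box p or not q there: b:T. ✓
b: successors {c}; Box p or not q there: c:T. ✓
c: successors {d}; Box p or not q there: d:F. ✗
d: successors {a}; Box p or not q there: a:F. ✗
Satisfying worlds: {a, b}.

2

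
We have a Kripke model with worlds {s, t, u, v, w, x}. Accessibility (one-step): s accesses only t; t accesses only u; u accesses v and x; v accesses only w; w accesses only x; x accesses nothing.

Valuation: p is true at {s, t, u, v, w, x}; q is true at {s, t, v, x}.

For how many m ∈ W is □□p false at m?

0

s: successors {t}; □p there: t:T. ✓
t: successors {u}; □p there: u:T. ✓
u: successors {v, x}; □p there: v:T, x:T. ✓
v: successors {w}; □p there: w:T. ✓
w: successors {x}; □p there: x:T. ✓
x: no successors, so □□p holds vacuously. ✓
Satisfying worlds: {s, t, u, v, w, x}.
So □□p fails at the other 0 worlds.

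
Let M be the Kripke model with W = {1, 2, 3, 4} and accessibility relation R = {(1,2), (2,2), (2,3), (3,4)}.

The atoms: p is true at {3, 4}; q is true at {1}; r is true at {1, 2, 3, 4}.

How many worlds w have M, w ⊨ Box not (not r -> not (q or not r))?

1: successors {2}; not (not r -> not (q or not r)) there: 2:F. ✗
2: successors {2, 3}; not (not r -> not (q or not r)) there: 2:F, 3:F. ✗
3: successors {4}; not (not r -> not (q or not r)) there: 4:F. ✗
4: no successors, so Box not (not r -> not (q or not r)) holds vacuously. ✓
Satisfying worlds: {4}.

1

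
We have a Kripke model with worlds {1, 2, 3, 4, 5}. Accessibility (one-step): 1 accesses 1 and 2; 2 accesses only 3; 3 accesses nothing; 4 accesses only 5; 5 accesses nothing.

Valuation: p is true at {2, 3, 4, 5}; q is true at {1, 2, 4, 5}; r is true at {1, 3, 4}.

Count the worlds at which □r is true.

3

1: successors {1, 2}; r there: 1:T, 2:F. ✗
2: successors {3}; r there: 3:T. ✓
3: no successors, so □r holds vacuously. ✓
4: successors {5}; r there: 5:F. ✗
5: no successors, so □r holds vacuously. ✓
Satisfying worlds: {2, 3, 5}.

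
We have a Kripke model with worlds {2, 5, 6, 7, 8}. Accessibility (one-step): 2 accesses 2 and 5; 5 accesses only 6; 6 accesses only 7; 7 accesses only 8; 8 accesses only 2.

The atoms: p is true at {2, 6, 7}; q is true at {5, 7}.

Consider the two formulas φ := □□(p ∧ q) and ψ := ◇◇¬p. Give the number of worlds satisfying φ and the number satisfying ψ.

For □□(p ∧ q):
2: successors {2, 5}; □(p ∧ q) there: 2:F, 5:F. ✗
5: successors {6}; □(p ∧ q) there: 6:T. ✓
6: successors {7}; □(p ∧ q) there: 7:F. ✗
7: successors {8}; □(p ∧ q) there: 8:F. ✗
8: successors {2}; □(p ∧ q) there: 2:F. ✗
— 1 world.
For ◇◇¬p:
2: successors {2, 5}; ◇¬p there: 2:T, 5:F. ✓
5: successors {6}; ◇¬p there: 6:F. ✗
6: successors {7}; ◇¬p there: 7:T. ✓
7: successors {8}; ◇¬p there: 8:F. ✗
8: successors {2}; ◇¬p there: 2:T. ✓
— 3 worlds.

1 and 3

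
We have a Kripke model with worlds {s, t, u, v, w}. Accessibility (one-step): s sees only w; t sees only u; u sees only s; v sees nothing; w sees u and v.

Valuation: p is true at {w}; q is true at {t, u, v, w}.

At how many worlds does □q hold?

s: successors {w}; q there: w:T. ✓
t: successors {u}; q there: u:T. ✓
u: successors {s}; q there: s:F. ✗
v: no successors, so □q holds vacuously. ✓
w: successors {u, v}; q there: u:T, v:T. ✓
Satisfying worlds: {s, t, v, w}.

4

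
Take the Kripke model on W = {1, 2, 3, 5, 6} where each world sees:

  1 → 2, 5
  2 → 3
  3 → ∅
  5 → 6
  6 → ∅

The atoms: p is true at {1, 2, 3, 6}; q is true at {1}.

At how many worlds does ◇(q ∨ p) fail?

2

1: successors {2, 5}; q ∨ p there: 2:T, 5:F. ✓
2: successors {3}; q ∨ p there: 3:T. ✓
3: no successors, so ◇(q ∨ p) fails. ✗
5: successors {6}; q ∨ p there: 6:T. ✓
6: no successors, so ◇(q ∨ p) fails. ✗
Satisfying worlds: {1, 2, 5}.
So ◇(q ∨ p) fails at the other 2 worlds.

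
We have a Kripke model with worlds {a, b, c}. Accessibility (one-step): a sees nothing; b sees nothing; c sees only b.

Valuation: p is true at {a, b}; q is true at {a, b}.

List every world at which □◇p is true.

a: no successors, so □◇p holds vacuously. ✓
b: no successors, so □◇p holds vacuously. ✓
c: successors {b}; ◇p there: b:F. ✗

{a, b}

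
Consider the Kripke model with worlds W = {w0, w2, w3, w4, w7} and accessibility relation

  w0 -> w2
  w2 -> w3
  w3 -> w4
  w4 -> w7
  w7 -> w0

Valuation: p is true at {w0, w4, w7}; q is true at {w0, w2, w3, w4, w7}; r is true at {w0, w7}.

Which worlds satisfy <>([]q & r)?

{w4, w7}

w0: successors {w2}; []q & r there: w2:F. ✗
w2: successors {w3}; []q & r there: w3:F. ✗
w3: successors {w4}; []q & r there: w4:F. ✗
w4: successors {w7}; []q & r there: w7:T. ✓
w7: successors {w0}; []q & r there: w0:T. ✓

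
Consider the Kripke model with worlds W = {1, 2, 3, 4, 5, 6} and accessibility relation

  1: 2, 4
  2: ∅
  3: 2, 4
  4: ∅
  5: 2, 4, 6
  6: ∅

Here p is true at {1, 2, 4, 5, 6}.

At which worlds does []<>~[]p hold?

1: successors {2, 4}; <>~[]p there: 2:F, 4:F. ✗
2: no successors, so []<>~[]p holds vacuously. ✓
3: successors {2, 4}; <>~[]p there: 2:F, 4:F. ✗
4: no successors, so []<>~[]p holds vacuously. ✓
5: successors {2, 4, 6}; <>~[]p there: 2:F, 4:F, 6:F. ✗
6: no successors, so []<>~[]p holds vacuously. ✓

{2, 4, 6}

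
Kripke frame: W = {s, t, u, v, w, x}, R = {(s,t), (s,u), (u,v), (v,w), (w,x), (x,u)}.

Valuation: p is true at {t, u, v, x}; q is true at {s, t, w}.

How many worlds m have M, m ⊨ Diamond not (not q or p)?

s: successors {t, u}; not (not q or p) there: t:F, u:F. ✗
t: no successors, so Diamond not (not q or p) fails. ✗
u: successors {v}; not (not q or p) there: v:F. ✗
v: successors {w}; not (not q or p) there: w:T. ✓
w: successors {x}; not (not q or p) there: x:F. ✗
x: successors {u}; not (not q or p) there: u:F. ✗
Satisfying worlds: {v}.

1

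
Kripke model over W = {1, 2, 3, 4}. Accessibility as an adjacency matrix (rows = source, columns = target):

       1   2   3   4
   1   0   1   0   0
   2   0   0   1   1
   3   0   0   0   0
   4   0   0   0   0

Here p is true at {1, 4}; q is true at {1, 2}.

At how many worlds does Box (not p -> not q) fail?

1: successors {2}; not p -> not q there: 2:F. ✗
2: successors {3, 4}; not p -> not q there: 3:T, 4:T. ✓
3: no successors, so Box (not p -> not q) holds vacuously. ✓
4: no successors, so Box (not p -> not q) holds vacuously. ✓
Satisfying worlds: {2, 3, 4}.
So Box (not p -> not q) fails at the other 1 world.

1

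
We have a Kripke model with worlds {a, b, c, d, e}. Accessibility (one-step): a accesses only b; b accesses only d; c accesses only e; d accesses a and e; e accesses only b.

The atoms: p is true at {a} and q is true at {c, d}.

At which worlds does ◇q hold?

a: successors {b}; q there: b:F. ✗
b: successors {d}; q there: d:T. ✓
c: successors {e}; q there: e:F. ✗
d: successors {a, e}; q there: a:F, e:F. ✗
e: successors {b}; q there: b:F. ✗

{b}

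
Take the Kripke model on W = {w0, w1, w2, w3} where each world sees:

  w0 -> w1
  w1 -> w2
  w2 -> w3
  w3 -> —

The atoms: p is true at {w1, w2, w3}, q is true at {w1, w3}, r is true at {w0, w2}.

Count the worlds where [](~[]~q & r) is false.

w0: successors {w1}; ~[]~q & r there: w1:F. ✗
w1: successors {w2}; ~[]~q & r there: w2:T. ✓
w2: successors {w3}; ~[]~q & r there: w3:F. ✗
w3: no successors, so [](~[]~q & r) holds vacuously. ✓
Satisfying worlds: {w1, w3}.
So [](~[]~q & r) fails at the other 2 worlds.

2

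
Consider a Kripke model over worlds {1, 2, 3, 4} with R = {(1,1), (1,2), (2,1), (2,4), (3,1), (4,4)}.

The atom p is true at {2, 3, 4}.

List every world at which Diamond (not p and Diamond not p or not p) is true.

1: successors {1, 2}; not p and Diamond not p or not p there: 1:T, 2:F. ✓
2: successors {1, 4}; not p and Diamond not p or not p there: 1:T, 4:F. ✓
3: successors {1}; not p and Diamond not p or not p there: 1:T. ✓
4: successors {4}; not p and Diamond not p or not p there: 4:F. ✗

{1, 2, 3}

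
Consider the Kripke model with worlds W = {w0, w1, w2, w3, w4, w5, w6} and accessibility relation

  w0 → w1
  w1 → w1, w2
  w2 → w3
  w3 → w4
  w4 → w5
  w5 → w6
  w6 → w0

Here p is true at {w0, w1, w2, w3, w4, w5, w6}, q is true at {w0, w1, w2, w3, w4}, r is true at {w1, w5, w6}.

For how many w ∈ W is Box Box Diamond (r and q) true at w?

2

w0: successors {w1}; Box Diamond (r and q) there: w1:F. ✗
w1: successors {w1, w2}; Box Diamond (r and q) there: w1:F, w2:F. ✗
w2: successors {w3}; Box Diamond (r and q) there: w3:F. ✗
w3: successors {w4}; Box Diamond (r and q) there: w4:F. ✗
w4: successors {w5}; Box Diamond (r and q) there: w5:F. ✗
w5: successors {w6}; Box Diamond (r and q) there: w6:T. ✓
w6: successors {w0}; Box Diamond (r and q) there: w0:T. ✓
Satisfying worlds: {w5, w6}.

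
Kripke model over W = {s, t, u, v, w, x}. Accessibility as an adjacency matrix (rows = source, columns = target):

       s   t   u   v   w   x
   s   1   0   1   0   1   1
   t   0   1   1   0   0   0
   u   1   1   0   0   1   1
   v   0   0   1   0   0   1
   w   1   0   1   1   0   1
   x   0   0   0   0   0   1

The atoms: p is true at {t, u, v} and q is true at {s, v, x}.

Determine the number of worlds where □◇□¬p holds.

4

s: successors {s, u, w, x}; ◇□¬p there: s:T, u:T, w:T, x:T. ✓
t: successors {t, u}; ◇□¬p there: t:F, u:T. ✗
u: successors {s, t, w, x}; ◇□¬p there: s:T, t:F, w:T, x:T. ✗
v: successors {u, x}; ◇□¬p there: u:T, x:T. ✓
w: successors {s, u, v, x}; ◇□¬p there: s:T, u:T, v:T, x:T. ✓
x: successors {x}; ◇□¬p there: x:T. ✓
Satisfying worlds: {s, v, w, x}.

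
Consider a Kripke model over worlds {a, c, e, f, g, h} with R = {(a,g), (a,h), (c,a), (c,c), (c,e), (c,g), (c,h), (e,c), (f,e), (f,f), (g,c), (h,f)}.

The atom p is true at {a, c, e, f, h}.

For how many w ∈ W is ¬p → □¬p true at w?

a: ¬p is F, □¬p is F. ✓
c: ¬p is F, □¬p is F. ✓
e: ¬p is F, □¬p is F. ✓
f: ¬p is F, □¬p is F. ✓
g: ¬p is T, □¬p is F. ✗
h: ¬p is F, □¬p is F. ✓
Satisfying worlds: {a, c, e, f, h}.

5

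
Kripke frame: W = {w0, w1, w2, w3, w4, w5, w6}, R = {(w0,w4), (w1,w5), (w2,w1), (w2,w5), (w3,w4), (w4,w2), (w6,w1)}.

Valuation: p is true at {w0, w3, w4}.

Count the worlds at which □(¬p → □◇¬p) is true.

4

w0: successors {w4}; ¬p → □◇¬p there: w4:T. ✓
w1: successors {w5}; ¬p → □◇¬p there: w5:T. ✓
w2: successors {w1, w5}; ¬p → □◇¬p there: w1:F, w5:T. ✗
w3: successors {w4}; ¬p → □◇¬p there: w4:T. ✓
w4: successors {w2}; ¬p → □◇¬p there: w2:F. ✗
w5: no successors, so □(¬p → □◇¬p) holds vacuously. ✓
w6: successors {w1}; ¬p → □◇¬p there: w1:F. ✗
Satisfying worlds: {w0, w1, w3, w5}.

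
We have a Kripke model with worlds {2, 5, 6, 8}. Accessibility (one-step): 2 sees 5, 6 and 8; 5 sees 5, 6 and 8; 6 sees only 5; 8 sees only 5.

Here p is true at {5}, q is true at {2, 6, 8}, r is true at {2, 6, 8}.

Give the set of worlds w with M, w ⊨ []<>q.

{6, 8}

2: successors {5, 6, 8}; <>q there: 5:T, 6:F, 8:F. ✗
5: successors {5, 6, 8}; <>q there: 5:T, 6:F, 8:F. ✗
6: successors {5}; <>q there: 5:T. ✓
8: successors {5}; <>q there: 5:T. ✓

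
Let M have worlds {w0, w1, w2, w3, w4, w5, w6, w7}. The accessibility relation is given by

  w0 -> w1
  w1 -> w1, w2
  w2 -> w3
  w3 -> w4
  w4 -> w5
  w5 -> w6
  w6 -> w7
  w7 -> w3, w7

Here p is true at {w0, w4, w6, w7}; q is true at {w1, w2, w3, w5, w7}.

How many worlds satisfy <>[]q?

6

w0: successors {w1}; []q there: w1:T. ✓
w1: successors {w1, w2}; []q there: w1:T, w2:T. ✓
w2: successors {w3}; []q there: w3:F. ✗
w3: successors {w4}; []q there: w4:T. ✓
w4: successors {w5}; []q there: w5:F. ✗
w5: successors {w6}; []q there: w6:T. ✓
w6: successors {w7}; []q there: w7:T. ✓
w7: successors {w3, w7}; []q there: w3:F, w7:T. ✓
Satisfying worlds: {w0, w1, w3, w5, w6, w7}.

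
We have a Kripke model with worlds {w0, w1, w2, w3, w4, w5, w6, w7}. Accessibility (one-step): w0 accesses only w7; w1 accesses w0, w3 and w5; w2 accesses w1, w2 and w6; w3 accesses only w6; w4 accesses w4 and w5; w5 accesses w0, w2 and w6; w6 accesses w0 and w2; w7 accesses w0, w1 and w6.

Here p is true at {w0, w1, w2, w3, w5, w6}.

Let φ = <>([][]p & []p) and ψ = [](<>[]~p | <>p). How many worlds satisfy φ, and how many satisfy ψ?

For <>([][]p & []p):
w0: successors {w7}; [][]p & []p there: w7:F. ✗
w1: successors {w0, w3, w5}; [][]p & []p there: w0:F, w3:T, w5:F. ✓
w2: successors {w1, w2, w6}; [][]p & []p there: w1:F, w2:T, w6:F. ✓
w3: successors {w6}; [][]p & []p there: w6:F. ✗
w4: successors {w4, w5}; [][]p & []p there: w4:F, w5:F. ✗
w5: successors {w0, w2, w6}; [][]p & []p there: w0:F, w2:T, w6:F. ✓
w6: successors {w0, w2}; [][]p & []p there: w0:F, w2:T. ✓
w7: successors {w0, w1, w6}; [][]p & []p there: w0:F, w1:F, w6:F. ✗
— 4 worlds.
For [](<>[]~p | <>p):
w0: successors {w7}; <>[]~p | <>p there: w7:T. ✓
w1: successors {w0, w3, w5}; <>[]~p | <>p there: w0:F, w3:T, w5:T. ✗
w2: successors {w1, w2, w6}; <>[]~p | <>p there: w1:T, w2:T, w6:T. ✓
w3: successors {w6}; <>[]~p | <>p there: w6:T. ✓
w4: successors {w4, w5}; <>[]~p | <>p there: w4:T, w5:T. ✓
w5: successors {w0, w2, w6}; <>[]~p | <>p there: w0:F, w2:T, w6:T. ✗
w6: successors {w0, w2}; <>[]~p | <>p there: w0:F, w2:T. ✗
w7: successors {w0, w1, w6}; <>[]~p | <>p there: w0:F, w1:T, w6:T. ✗
— 4 worlds.

4 and 4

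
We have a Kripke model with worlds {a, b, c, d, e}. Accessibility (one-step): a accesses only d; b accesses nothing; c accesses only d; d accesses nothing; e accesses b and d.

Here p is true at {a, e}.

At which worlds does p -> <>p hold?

{b, c, d}

a: p is T, <>p is F. ✗
b: p is F, <>p is F. ✓
c: p is F, <>p is F. ✓
d: p is F, <>p is F. ✓
e: p is T, <>p is F. ✗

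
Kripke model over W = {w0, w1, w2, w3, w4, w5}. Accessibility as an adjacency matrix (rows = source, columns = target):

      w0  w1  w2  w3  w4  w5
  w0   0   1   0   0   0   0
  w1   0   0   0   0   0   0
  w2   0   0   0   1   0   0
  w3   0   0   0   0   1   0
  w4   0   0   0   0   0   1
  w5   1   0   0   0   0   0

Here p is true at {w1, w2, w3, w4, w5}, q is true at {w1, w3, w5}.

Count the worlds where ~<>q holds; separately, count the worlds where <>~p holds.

3 and 1

For ~<>q:
w0: <>q is T. ✗
w1: <>q is F. ✓
w2: <>q is T. ✗
w3: <>q is F. ✓
w4: <>q is T. ✗
w5: <>q is F. ✓
— 3 worlds.
For <>~p:
w0: successors {w1}; ~p there: w1:F. ✗
w1: no successors, so <>~p fails. ✗
w2: successors {w3}; ~p there: w3:F. ✗
w3: successors {w4}; ~p there: w4:F. ✗
w4: successors {w5}; ~p there: w5:F. ✗
w5: successors {w0}; ~p there: w0:T. ✓
— 1 world.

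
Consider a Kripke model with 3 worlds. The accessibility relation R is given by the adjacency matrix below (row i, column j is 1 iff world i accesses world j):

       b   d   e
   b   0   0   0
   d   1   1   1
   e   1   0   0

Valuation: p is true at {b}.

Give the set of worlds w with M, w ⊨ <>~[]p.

b: no successors, so <>~[]p fails. ✗
d: successors {b, d, e}; ~[]p there: b:F, d:T, e:F. ✓
e: successors {b}; ~[]p there: b:F. ✗

{d}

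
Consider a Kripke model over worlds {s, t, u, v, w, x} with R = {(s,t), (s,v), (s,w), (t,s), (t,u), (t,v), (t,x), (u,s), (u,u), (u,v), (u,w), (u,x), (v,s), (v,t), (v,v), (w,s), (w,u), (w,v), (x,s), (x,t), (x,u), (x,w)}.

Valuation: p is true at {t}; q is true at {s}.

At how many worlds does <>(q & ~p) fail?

s: successors {t, v, w}; q & ~p there: t:F, v:F, w:F. ✗
t: successors {s, u, v, x}; q & ~p there: s:T, u:F, v:F, x:F. ✓
u: successors {s, u, v, w, x}; q & ~p there: s:T, u:F, v:F, w:F, x:F. ✓
v: successors {s, t, v}; q & ~p there: s:T, t:F, v:F. ✓
w: successors {s, u, v}; q & ~p there: s:T, u:F, v:F. ✓
x: successors {s, t, u, w}; q & ~p there: s:T, t:F, u:F, w:F. ✓
Satisfying worlds: {t, u, v, w, x}.
So <>(q & ~p) fails at the other 1 world.

1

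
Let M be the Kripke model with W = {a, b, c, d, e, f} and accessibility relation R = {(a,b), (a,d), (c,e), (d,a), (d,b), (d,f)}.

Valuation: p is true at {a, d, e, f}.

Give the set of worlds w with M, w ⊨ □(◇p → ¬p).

{b, c, e, f}

a: successors {b, d}; ◇p → ¬p there: b:T, d:F. ✗
b: no successors, so □(◇p → ¬p) holds vacuously. ✓
c: successors {e}; ◇p → ¬p there: e:T. ✓
d: successors {a, b, f}; ◇p → ¬p there: a:F, b:T, f:T. ✗
e: no successors, so □(◇p → ¬p) holds vacuously. ✓
f: no successors, so □(◇p → ¬p) holds vacuously. ✓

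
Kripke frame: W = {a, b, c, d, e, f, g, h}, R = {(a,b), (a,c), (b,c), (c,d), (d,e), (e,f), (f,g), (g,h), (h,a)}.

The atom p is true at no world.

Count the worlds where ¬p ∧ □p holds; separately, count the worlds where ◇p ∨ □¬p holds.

For ¬p ∧ □p:
a: ¬p is T, □p is F. ✗
b: ¬p is T, □p is F. ✗
c: ¬p is T, □p is F. ✗
d: ¬p is T, □p is F. ✗
e: ¬p is T, □p is F. ✗
f: ¬p is T, □p is F. ✗
g: ¬p is T, □p is F. ✗
h: ¬p is T, □p is F. ✗
— 0 worlds.
For ◇p ∨ □¬p:
a: ◇p is F, □¬p is T. ✓
b: ◇p is F, □¬p is T. ✓
c: ◇p is F, □¬p is T. ✓
d: ◇p is F, □¬p is T. ✓
e: ◇p is F, □¬p is T. ✓
f: ◇p is F, □¬p is T. ✓
g: ◇p is F, □¬p is T. ✓
h: ◇p is F, □¬p is T. ✓
— 8 worlds.

0 and 8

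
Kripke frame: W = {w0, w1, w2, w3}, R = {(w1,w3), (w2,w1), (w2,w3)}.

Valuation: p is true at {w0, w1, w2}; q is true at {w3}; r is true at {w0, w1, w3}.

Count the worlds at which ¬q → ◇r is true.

w0: ¬q is T, ◇r is F. ✗
w1: ¬q is T, ◇r is T. ✓
w2: ¬q is T, ◇r is T. ✓
w3: ¬q is F, ◇r is F. ✓
Satisfying worlds: {w1, w2, w3}.

3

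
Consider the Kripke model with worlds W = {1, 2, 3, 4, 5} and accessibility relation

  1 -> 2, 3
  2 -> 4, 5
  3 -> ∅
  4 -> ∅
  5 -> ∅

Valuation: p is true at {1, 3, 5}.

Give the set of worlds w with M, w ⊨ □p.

{3, 4, 5}

1: successors {2, 3}; p there: 2:F, 3:T. ✗
2: successors {4, 5}; p there: 4:F, 5:T. ✗
3: no successors, so □p holds vacuously. ✓
4: no successors, so □p holds vacuously. ✓
5: no successors, so □p holds vacuously. ✓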